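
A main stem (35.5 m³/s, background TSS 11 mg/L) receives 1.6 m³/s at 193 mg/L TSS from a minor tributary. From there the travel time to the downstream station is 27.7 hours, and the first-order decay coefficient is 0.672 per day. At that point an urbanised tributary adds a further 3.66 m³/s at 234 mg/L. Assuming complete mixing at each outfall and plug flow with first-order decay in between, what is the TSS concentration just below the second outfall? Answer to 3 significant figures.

After mixing, C = (35.50·11.00 + 1.600·193.0) / 37.10 = 699.3/37.10 = 18.85 mg/L; combined flow 37.10 m³/s.
After decay, C = 18.85 × e^(−kt) = 18.85 × 0.4604 = 8.679 mg/L.
At the second outfall, C = (37.10·8.679 + 3.660·234.0) / (37.10 + 3.660) = 28.91 mg/L.

28.9 mg/L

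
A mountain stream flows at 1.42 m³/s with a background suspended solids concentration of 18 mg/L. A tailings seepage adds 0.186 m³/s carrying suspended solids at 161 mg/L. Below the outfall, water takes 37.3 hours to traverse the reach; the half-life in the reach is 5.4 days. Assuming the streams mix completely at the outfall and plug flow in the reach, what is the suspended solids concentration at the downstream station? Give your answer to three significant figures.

After mixing, C = (1.420·18.00 + 0.1860·161.0) / 1.606 = 55.51/1.606 = 34.56 mg/L.
Half-life 5.4 d → k = ln 2 / 5.4 = 0.1284 d⁻¹.
First-order decay: C = 34.56·exp(−k·t) = 34.56·0.8191 = 28.31 mg/L.

28.3 mg/L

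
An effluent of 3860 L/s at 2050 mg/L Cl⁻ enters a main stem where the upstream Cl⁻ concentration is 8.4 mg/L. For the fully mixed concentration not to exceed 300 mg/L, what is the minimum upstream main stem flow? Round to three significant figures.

23200 L/s

Set C_mix = 300: (Q·8.400 + 3860·2050) / (Q + 3860) = 300
→ Q = 3860·(2050 − 300)/(300 − 8.400) = 23170 L/s.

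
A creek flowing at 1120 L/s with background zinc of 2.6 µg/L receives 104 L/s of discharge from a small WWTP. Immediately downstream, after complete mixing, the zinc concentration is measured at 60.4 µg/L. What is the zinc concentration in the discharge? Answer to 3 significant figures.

683 µg/L

Mass balance: 1120·2.600 + 104.0·Cₑ = 1224·60.40
→ Cₑ = (1224·60.40 − 1120·2.600) / 104.0 = 682.9 µg/L.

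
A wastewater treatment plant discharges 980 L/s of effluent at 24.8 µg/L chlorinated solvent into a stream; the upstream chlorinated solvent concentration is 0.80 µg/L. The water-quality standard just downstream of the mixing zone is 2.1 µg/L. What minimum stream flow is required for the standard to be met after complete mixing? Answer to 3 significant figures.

Set C_mix = 2.1: (Q·0.8000 + 980.0·24.80) / (Q + 980.0) = 2.1
→ Q = 980.0·(24.80 − 2.1)/(2.1 − 0.8000) = 17110 L/s.

17100 L/s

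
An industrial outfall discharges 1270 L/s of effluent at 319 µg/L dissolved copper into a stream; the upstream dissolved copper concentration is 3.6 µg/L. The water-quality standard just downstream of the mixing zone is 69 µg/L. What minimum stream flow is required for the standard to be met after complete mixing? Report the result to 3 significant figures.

4850 L/s

Set C_mix = 69: (Q·3.600 + 1270·319.0) / (Q + 1270) = 69
→ Q = 1270·(319.0 − 69)/(69 − 3.600) = 4855 L/s.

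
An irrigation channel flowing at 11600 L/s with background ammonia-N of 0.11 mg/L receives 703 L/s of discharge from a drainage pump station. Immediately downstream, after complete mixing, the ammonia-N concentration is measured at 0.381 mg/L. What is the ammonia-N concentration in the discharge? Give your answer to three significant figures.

4.85 mg/L

Mass balance: 11600·0.1100 + 703.0·Cₑ = 12300·0.3810
→ Cₑ = (12300·0.3810 − 11600·0.1100) / 703.0 = 4.853 mg/L.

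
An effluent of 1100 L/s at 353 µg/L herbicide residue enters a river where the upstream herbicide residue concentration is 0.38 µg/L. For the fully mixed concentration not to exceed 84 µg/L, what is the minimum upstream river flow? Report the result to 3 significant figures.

Set C_mix = 84: (Q·0.3800 + 1100·353.0) / (Q + 1100) = 84
→ Q = 1100·(353.0 − 84)/(84 − 0.3800) = 3539 L/s.

3540 L/s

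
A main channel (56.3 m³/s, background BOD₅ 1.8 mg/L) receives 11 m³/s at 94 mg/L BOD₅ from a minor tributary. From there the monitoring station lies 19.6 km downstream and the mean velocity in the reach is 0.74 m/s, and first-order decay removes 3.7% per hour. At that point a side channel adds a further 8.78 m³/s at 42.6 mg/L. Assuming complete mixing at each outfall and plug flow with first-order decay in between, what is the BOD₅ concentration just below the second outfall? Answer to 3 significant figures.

16.2 mg/L

Flow-weighted average: C = (56.30·1.800 + 11.00·94.00) / 67.30 = 1135/67.30 = 16.87 mg/L; combined flow 67.30 m³/s.
Travel time t = 19.6·1000 / 0.74 = 26490 s = 7.357 h.
3.7%/h lost → k = −ln(1 − 0.037) = 0.03770 h⁻¹.
First-order decay: C = 16.87·exp(−k·t) = 16.87·0.7578 = 12.78 mg/L.
At the second outfall, C = (67.30·12.78 + 8.780·42.60) / (67.30 + 8.780) = 16.22 mg/L.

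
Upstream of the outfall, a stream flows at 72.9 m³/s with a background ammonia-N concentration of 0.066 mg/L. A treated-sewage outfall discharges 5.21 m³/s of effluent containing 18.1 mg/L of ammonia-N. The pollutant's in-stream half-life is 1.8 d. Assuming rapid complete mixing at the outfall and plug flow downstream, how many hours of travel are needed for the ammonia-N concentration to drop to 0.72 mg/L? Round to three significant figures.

35.3 h

Flow-weighted average: C = (72.90·0.06600 + 5.210·18.10) / 78.11 = 99.11/78.11 = 1.269 mg/L.
Half-life 1.8 d → k = ln 2 / 1.8 = 0.3851 d⁻¹.
1.269·exp(−k·t) = 0.72 → t = ln(1.269/0.72)/k = 127100 s = 35.32 h.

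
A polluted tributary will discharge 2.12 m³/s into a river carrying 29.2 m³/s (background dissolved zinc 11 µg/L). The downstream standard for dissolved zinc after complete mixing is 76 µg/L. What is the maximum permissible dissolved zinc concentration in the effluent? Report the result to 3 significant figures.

971 µg/L

At the limit, (Qr·Cr + Qe·Cₑ)/(Qr + Qe) = 76:
Cₑ = (31.32·76 − 29.20·11.00) / 2.120 = 971.3 µg/L.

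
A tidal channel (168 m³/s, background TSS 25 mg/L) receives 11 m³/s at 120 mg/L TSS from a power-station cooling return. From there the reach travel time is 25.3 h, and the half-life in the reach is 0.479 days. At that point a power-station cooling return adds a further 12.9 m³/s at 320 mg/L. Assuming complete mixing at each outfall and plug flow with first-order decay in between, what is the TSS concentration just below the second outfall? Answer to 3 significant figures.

27.8 mg/L

Mixed concentration C = ΣQC/ΣQ = (168.0·25.00 + 11.00·120.0) / 179.0 = 5520/179.0 = 30.84 mg/L; combined flow 179.0 m³/s.
Half-life 0.479 d → k = ln 2 / 0.479 = 1.447 d⁻¹.
After decay, C = 30.84 × e^(−kt) = 30.84 × 0.2175 = 6.708 mg/L.
At the second outfall, C = (179.0·6.708 + 12.90·320.0) / (179.0 + 12.90) = 27.77 mg/L.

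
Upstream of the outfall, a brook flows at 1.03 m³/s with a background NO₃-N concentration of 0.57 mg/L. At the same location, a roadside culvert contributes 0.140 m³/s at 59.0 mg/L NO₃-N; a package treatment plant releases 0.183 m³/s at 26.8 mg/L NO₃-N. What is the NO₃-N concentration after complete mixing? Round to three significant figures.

Mixed concentration C = ΣQC/ΣQ = (1.030·0.5700 + 0.1400·59.00 + 0.1830·26.80) / 1.353 = 13.75/1.353 = 10.16 mg/L.

10.2 mg/L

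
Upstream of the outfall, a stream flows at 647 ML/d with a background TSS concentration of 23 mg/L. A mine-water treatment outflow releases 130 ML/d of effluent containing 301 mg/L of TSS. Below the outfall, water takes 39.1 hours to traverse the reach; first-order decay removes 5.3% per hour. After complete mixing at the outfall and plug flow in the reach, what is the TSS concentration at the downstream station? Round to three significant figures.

8.27 mg/L

Mixed concentration C = ΣQC/ΣQ = (647.0·23.00 + 130.0·301.0) / 777.0 = 54010/777.0 = 69.51 mg/L.
5.3%/h lost → k = −ln(1 − 0.053) = 0.05446 h⁻¹.
Decay over the reach: 69.51·exp(−kt) = 69.51·0.1189 = 8.267 mg/L.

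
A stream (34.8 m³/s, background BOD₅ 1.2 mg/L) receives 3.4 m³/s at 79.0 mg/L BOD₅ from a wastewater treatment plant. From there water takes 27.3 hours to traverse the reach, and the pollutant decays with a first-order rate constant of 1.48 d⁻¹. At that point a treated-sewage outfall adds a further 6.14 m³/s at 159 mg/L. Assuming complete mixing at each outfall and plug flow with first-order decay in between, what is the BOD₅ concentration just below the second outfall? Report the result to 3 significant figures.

23.3 mg/L

Flow-weighted average: C = (34.80·1.200 + 3.400·79.00) / 38.20 = 310.4/38.20 = 8.125 mg/L; combined flow 38.20 m³/s.
After decay, C = 8.125 × e^(−kt) = 8.125 × 0.1857 = 1.509 mg/L.
Second outfall: C = (38.20·1.509 + 6.140·159.0)/44.34 = 23.32 mg/L.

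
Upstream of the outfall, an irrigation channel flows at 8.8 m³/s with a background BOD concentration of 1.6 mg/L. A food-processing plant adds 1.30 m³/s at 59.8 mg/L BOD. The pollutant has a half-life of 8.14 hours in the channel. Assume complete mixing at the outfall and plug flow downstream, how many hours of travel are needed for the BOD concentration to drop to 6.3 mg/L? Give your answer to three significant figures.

4.31 h

Flow-weighted average: C = (8.800·1.600 + 1.300·59.80) / 10.10 = 91.82/10.10 = 9.091 mg/L.
Half-life 8.14 h → k = ln 2 / 8.14 = 0.08515 h⁻¹ = 2.044 d⁻¹.
9.091·exp(−k·t) = 6.3 → t = ln(9.091/6.3)/k = 15500 s = 4.307 h.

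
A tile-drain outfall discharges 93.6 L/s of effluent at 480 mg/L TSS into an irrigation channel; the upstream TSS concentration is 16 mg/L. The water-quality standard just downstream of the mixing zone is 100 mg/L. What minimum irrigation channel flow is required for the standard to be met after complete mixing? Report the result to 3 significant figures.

423 L/s

Set C_mix = 100: (Q·16.00 + 93.60·480.0) / (Q + 93.60) = 100
→ Q = 93.60·(480.0 − 100)/(100 − 16.00) = 423.4 L/s.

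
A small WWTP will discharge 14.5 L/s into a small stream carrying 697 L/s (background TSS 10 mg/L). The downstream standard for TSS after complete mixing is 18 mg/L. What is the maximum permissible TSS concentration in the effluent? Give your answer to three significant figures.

403 mg/L

At the limit, (Qr·Cr + Qe·Cₑ)/(Qr + Qe) = 18:
Cₑ = (711.5·18 − 697.0·10.00) / 14.50 = 402.6 mg/L.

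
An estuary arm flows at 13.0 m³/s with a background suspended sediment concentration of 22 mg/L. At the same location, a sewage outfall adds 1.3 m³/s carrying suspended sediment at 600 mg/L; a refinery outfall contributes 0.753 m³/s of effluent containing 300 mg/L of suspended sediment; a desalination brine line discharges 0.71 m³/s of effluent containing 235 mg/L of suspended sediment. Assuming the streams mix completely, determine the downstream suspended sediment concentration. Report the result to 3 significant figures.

92.5 mg/L

Conservation of mass: C = (13.00·22.00 + 1.300·600.0 + 0.7530·300.0 + 0.7100·235.0) / 15.76 = 1459/15.76 = 92.54 mg/L.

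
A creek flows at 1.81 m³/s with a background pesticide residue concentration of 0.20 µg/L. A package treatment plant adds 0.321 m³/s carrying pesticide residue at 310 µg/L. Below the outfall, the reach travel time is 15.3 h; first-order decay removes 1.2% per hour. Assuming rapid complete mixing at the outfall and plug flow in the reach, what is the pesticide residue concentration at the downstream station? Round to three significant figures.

Flow-weighted average: C = (1.810·0.2000 + 0.3210·310.0) / 2.131 = 99.87/2.131 = 46.87 µg/L.
1.2%/h lost → k = −ln(1 − 0.012) = 0.01207 h⁻¹.
Applying C = C₀e^(−kt): 46.87 × 0.8313 = 38.96 µg/L.

39.0 µg/L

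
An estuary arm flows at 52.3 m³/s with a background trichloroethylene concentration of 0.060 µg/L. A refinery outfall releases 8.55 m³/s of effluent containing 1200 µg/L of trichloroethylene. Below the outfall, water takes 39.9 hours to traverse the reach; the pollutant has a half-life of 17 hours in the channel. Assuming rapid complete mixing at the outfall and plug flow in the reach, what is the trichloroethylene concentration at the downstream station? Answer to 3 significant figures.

Flow-weighted average: C = (52.30·0.06000 + 8.550·1200) / 60.85 = 10260/60.85 = 168.7 µg/L.
Half-life 17 h → k = ln 2 / 17 = 0.04077 h⁻¹ = 0.9786 d⁻¹.
Applying C = C₀e^(−kt): 168.7 × 0.1965 = 33.15 µg/L.

33.2 µg/L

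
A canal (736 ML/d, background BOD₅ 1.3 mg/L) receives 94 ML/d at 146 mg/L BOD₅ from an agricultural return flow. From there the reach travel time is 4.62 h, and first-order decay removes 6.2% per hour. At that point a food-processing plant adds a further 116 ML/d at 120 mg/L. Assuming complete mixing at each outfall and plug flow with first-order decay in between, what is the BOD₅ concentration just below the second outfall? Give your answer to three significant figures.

26.3 mg/L

Flow-weighted average: C = (736.0·1.300 + 94.00·146.0) / 830.0 = 14680/830.0 = 17.69 mg/L; combined flow 830.0 ML/d.
6.2%/h lost → k = −ln(1 − 0.062) = 0.06401 h⁻¹.
First-order decay: C = 17.69·exp(−k·t) = 17.69·0.7440 = 13.16 mg/L.
Second outfall: C = (830.0·13.16 + 116.0·120.0)/946.0 = 26.26 mg/L.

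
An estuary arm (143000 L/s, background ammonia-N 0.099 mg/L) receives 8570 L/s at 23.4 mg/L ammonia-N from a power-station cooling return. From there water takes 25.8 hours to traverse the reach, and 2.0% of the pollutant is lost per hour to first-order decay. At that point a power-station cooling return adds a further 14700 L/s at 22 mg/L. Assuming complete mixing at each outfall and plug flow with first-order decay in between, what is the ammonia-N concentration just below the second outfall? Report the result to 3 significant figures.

Conservation of mass: C = (143000·0.09900 + 8570·23.40) / 151600 = 214700/151600 = 1.416 mg/L; combined flow 151600 L/s.
2.0%/h lost → k = −ln(1 − 0.02) = 0.02020 h⁻¹.
First-order decay: C = 1.416·exp(−k·t) = 1.416·0.5938 = 0.8411 mg/L.
At the second outfall, C = (151600·0.8411 + 14700·22.00) / (151600 + 14700) = 2.712 mg/L.

2.71 mg/L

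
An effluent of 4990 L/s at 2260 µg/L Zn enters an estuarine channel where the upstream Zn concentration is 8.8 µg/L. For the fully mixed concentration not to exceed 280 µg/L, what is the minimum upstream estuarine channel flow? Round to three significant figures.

36400 L/s

Set C_mix = 280: (Q·8.800 + 4990·2260) / (Q + 4990) = 280
→ Q = 4990·(2260 − 280)/(280 − 8.800) = 36430 L/s.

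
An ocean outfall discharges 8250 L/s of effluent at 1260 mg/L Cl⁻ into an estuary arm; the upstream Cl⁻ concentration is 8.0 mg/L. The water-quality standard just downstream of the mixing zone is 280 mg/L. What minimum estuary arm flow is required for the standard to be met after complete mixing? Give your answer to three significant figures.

Set C_mix = 280: (Q·8.000 + 8250·1260) / (Q + 8250) = 280
→ Q = 8250·(1260 − 280)/(280 − 8.000) = 29720 L/s.

29700 L/s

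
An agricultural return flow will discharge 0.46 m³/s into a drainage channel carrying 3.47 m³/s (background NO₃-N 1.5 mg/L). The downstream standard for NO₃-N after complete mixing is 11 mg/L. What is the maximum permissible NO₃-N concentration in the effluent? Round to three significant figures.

At the limit, (Qr·Cr + Qe·Cₑ)/(Qr + Qe) = 11:
Cₑ = (3.930·11 − 3.470·1.500) / 0.4600 = 82.66 mg/L.

82.7 mg/L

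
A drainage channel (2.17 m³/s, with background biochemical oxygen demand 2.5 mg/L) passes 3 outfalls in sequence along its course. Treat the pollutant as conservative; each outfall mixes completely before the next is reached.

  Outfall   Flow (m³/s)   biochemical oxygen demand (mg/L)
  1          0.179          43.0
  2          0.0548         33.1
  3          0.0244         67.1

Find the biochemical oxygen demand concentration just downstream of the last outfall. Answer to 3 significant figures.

After outfall 1: Q = 2.170 + 0.1790 = 2.349 m³/s; C = (2.170·2.500 + 0.1790·43.00)/2.349 = 5.586 mg/L.
After outfall 2: Q = 2.349 + 0.05480 = 2.404 m³/s; C = (2.349·5.586 + 0.05480·33.10)/2.404 = 6.213 mg/L.
After outfall 3: Q = 2.404 + 0.02440 = 2.428 m³/s; C = (2.404·6.213 + 0.02440·67.10)/2.428 = 6.825 mg/L.

6.83 mg/L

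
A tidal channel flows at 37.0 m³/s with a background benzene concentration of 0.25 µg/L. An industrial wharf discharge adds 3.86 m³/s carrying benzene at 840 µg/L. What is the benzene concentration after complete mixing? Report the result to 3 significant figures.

Mass balance: C = (37.00·0.2500 + 3.860·840.0) / 40.86 = 3252/40.86 = 79.58 µg/L.

79.6 µg/L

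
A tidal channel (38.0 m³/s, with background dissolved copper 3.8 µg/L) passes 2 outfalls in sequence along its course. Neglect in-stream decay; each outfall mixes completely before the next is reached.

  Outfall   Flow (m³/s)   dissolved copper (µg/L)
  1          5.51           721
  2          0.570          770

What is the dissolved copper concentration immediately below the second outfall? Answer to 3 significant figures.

Outfall 1: combined Q = 43.51 m³/s; C = (38.00·3.800 + 5.510·721.0)/43.51 = 94.62 µg/L.
Outfall 2: combined Q = 44.08 m³/s; C = (43.51·94.62 + 0.5700·770.0)/44.08 = 103.4 µg/L.

103 µg/L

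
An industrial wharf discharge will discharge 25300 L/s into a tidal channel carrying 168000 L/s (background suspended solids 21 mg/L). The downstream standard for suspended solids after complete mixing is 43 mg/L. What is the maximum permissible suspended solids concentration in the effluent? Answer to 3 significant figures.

At the limit, (Qr·Cr + Qe·Cₑ)/(Qr + Qe) = 43:
Cₑ = (193300·43 − 168000·21.00) / 25300 = 189.1 mg/L.

189 mg/L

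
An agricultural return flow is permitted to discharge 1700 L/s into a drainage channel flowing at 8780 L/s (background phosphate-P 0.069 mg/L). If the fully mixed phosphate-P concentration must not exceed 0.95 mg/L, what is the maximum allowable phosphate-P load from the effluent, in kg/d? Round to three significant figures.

808 kg/d

Mass balance at the limit: 8780·0.06900 + 1700·Cₑ = 10480·0.95 → Cₑ = 5.500 mg/L.
1700 L/s = 1.700 m³/s. Load = 1.700 m³/s × 5.500 g/m³ × 86 400 s/d = 807.9 kg/d.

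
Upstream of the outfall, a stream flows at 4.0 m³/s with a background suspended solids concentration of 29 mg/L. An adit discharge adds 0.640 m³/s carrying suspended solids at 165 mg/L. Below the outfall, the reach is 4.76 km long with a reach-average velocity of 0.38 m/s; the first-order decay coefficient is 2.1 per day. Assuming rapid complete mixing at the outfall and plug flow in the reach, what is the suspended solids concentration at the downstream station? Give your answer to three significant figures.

35.2 mg/L

Mixed concentration C = ΣQC/ΣQ = (4.000·29.00 + 0.6400·165.0) / 4.640 = 221.6/4.640 = 47.76 mg/L.
Travel time t = 4.76·1000 / 0.38 = 12530 s = 3.480 h.
First-order decay: C = 47.76·exp(−k·t) = 47.76·0.7375 = 35.22 mg/L.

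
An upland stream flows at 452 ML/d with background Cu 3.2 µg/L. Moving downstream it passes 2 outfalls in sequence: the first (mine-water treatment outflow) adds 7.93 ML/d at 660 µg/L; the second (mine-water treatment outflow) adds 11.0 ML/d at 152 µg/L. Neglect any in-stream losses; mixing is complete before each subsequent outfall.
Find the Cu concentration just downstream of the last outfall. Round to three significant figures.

17.7 µg/L

Outfall 1: combined Q = 459.9 ML/d; C = (452.0·3.200 + 7.930·660.0)/459.9 = 14.52 µg/L.
Outfall 2: combined Q = 470.9 ML/d; C = (459.9·14.52 + 11.00·152.0)/470.9 = 17.74 µg/L.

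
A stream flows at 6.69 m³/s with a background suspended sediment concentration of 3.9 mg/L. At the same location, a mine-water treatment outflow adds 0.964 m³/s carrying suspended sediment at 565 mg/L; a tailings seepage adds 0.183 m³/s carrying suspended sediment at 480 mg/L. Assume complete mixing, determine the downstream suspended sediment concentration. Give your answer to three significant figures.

84.0 mg/L

Mass balance: C = (6.690·3.900 + 0.9640·565.0 + 0.1830·480.0) / 7.837 = 658.6/7.837 = 84.04 mg/L.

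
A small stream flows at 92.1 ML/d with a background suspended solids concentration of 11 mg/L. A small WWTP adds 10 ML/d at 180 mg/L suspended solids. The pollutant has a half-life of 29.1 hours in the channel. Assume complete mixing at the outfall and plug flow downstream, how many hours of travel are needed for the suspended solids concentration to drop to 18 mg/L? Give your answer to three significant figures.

Flow-weighted average: C = (92.10·11.00 + 10.00·180.0) / 102.1 = 2813/102.1 = 27.55 mg/L.
Half-life 29.1 h → k = ln 2 / 29.1 = 0.02382 h⁻¹ = 0.5717 d⁻¹.
27.55·exp(−k·t) = 18 → t = ln(27.55/18)/k = 64340 s = 17.87 h.

17.9 h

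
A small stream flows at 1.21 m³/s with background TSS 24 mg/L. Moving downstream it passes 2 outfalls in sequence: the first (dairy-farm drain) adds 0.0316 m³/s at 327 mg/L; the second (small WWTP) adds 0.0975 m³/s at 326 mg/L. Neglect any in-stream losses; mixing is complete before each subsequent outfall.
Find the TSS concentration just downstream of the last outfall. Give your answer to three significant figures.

53.1 mg/L

Below outfall 1: Q → 1.242 m³/s, C = (1.210·24.00 + 0.03160·327.0)/1.242 = 31.71 mg/L.
Below outfall 2: Q → 1.339 m³/s, C = (1.242·31.71 + 0.09750·326.0)/1.339 = 53.14 mg/L.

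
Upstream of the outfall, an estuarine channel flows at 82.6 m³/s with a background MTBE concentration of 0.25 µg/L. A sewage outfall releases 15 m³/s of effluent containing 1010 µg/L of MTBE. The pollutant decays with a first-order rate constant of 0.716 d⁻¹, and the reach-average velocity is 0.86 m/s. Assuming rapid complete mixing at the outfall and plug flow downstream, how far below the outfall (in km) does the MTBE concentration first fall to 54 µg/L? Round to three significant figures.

110 km

Mass balance: C = (82.60·0.2500 + 15.00·1010) / 97.60 = 15170/97.60 = 155.4 µg/L.
Set 155.4·exp(−k·t) = 54 → t = ln(155.4/54)/k = 127600 s = 35.44 h.
Distance = v·t = 0.86·127600 = 109700 m = 109.7 km.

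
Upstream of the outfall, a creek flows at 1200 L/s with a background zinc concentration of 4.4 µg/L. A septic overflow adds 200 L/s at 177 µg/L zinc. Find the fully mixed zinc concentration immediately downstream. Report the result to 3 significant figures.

29.1 µg/L

Flow-weighted average: C = (1200·4.400 + 200.0·177.0) / 1400 = 40680/1400 = 29.06 µg/L.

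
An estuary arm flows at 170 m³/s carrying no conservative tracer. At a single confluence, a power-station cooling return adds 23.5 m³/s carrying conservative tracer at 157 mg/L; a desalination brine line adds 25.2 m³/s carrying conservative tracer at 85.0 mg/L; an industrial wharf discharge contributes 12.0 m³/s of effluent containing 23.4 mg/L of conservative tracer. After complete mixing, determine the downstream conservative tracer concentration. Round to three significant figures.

26.5 mg/L

Mixed concentration C = ΣQC/ΣQ = (170.0·0 + 23.50·157.0 + 25.20·85.00 + 12.00·23.40) / 230.7 = 6112/230.7 = 26.49 mg/L.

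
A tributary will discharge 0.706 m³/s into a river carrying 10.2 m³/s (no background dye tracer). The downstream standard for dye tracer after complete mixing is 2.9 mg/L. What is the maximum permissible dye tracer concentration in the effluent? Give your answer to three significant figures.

44.8 mg/L

At the limit, (Qr·Cr + Qe·Cₑ)/(Qr + Qe) = 2.9:
Cₑ = (10.91·2.9 − 10.20·0) / 0.7060 = 44.80 mg/L.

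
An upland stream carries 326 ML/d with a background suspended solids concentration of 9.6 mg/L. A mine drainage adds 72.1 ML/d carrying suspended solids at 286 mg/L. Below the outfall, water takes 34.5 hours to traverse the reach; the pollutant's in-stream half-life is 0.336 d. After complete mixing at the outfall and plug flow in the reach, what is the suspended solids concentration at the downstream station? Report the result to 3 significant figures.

Conservation of mass: C = (326.0·9.600 + 72.10·286.0) / 398.1 = 23750/398.1 = 59.66 mg/L.
Half-life 0.336 d → k = ln 2 / 0.336 = 2.063 d⁻¹.
Decay over the reach: 59.66·exp(−kt) = 59.66·0.05154 = 3.075 mg/L.

3.07 mg/L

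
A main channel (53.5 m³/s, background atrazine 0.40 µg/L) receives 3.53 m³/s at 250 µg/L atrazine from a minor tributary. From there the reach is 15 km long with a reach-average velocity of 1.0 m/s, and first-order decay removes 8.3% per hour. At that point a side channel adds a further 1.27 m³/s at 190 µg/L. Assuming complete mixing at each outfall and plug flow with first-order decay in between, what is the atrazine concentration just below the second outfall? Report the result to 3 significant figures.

Mass balance: C = (53.50·0.4000 + 3.530·250.0) / 57.03 = 903.9/57.03 = 15.85 µg/L; combined flow 57.03 m³/s.
Travel time t = 15·1000 / 1.0 = 15000 s = 4.167 h.
8.3%/h lost → k = −ln(1 − 0.083) = 0.08665 h⁻¹.
First-order decay: C = 15.85·exp(−k·t) = 15.85·0.6970 = 11.05 µg/L.
At the second outfall, C = (57.03·11.05 + 1.270·190.0) / (57.03 + 1.270) = 14.94 µg/L.

14.9 µg/L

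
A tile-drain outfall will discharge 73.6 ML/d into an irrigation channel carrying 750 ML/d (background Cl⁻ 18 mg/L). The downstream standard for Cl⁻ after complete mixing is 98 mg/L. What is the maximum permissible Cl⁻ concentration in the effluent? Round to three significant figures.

At the limit, (Qr·Cr + Qe·Cₑ)/(Qr + Qe) = 98:
Cₑ = (823.6·98 − 750.0·18.00) / 73.60 = 913.2 mg/L.

913 mg/L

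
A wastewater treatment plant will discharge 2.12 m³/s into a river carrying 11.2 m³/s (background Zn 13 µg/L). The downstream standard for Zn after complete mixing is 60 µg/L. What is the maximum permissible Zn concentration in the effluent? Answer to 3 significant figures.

At the limit, (Qr·Cr + Qe·Cₑ)/(Qr + Qe) = 60:
Cₑ = (13.32·60 − 11.20·13.00) / 2.120 = 308.3 µg/L.

308 µg/L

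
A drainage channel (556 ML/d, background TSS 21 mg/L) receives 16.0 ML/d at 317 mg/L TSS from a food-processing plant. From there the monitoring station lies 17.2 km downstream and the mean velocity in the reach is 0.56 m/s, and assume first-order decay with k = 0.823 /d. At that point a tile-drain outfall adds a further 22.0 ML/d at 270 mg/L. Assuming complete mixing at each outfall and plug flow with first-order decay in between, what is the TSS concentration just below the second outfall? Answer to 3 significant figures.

31.0 mg/L

After mixing, C = (556.0·21.00 + 16.00·317.0) / 572.0 = 16750/572.0 = 29.28 mg/L; combined flow 572.0 ML/d.
Travel time t = 17.2·1000 / 0.56 = 30710 s = 8.532 h.
Decay over the reach: 29.28·exp(−kt) = 29.28·0.7463 = 21.85 mg/L.
At the second outfall, C = (572.0·21.85 + 22.00·270.0) / (572.0 + 22.00) = 31.04 mg/L.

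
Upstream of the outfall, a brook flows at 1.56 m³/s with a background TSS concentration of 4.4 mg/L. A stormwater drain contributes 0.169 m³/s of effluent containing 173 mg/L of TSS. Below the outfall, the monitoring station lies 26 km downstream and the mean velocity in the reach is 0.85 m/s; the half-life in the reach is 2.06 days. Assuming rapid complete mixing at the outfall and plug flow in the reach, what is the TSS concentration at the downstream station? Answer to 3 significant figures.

Mass balance: C = (1.560·4.400 + 0.1690·173.0) / 1.729 = 36.10/1.729 = 20.88 mg/L.
Travel time t = 26·1000 / 0.85 = 30590 s = 8.497 h.
Half-life 2.06 d → k = ln 2 / 2.06 = 0.3365 d⁻¹.
Decay over the reach: 20.88·exp(−kt) = 20.88·0.8877 = 18.53 mg/L.

18.5 mg/L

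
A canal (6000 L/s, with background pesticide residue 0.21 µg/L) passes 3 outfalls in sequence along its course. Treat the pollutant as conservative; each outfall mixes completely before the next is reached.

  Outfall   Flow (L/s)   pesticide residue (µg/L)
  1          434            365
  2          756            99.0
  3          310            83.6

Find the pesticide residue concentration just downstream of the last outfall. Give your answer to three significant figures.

34.7 µg/L

Below outfall 1: Q → 6434 L/s, C = (6000·0.2100 + 434.0·365.0)/6434 = 24.82 µg/L.
Below outfall 2: Q → 7190 L/s, C = (6434·24.82 + 756.0·99.00)/7190 = 32.62 µg/L.
Below outfall 3: Q → 7500 L/s, C = (7190·32.62 + 310.0·83.60)/7500 = 34.72 µg/L.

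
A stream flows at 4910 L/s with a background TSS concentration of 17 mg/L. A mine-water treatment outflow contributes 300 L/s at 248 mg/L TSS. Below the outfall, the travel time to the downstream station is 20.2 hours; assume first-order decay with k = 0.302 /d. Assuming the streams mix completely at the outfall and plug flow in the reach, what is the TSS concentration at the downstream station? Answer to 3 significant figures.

23.5 mg/L

Mass balance: C = (4910·17.00 + 300.0·248.0) / 5210 = 157900/5210 = 30.30 mg/L.
Decay over the reach: 30.30·exp(−kt) = 30.30·0.7755 = 23.50 mg/L.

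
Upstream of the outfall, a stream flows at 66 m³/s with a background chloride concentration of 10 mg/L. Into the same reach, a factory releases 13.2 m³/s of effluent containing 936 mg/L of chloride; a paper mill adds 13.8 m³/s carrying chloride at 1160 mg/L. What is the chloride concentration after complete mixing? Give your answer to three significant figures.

Conservation of mass: C = (66.00·10.00 + 13.20·936.0 + 13.80·1160) / 93.00 = 29020/93.00 = 312.1 mg/L.

312 mg/L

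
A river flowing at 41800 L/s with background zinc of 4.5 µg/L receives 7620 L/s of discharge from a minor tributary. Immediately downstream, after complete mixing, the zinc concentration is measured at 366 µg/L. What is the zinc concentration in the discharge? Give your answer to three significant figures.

Mass balance: 41800·4.500 + 7620·Cₑ = 49420·366.0
→ Cₑ = (49420·366.0 − 41800·4.500) / 7620 = 2349 µg/L.

2350 µg/L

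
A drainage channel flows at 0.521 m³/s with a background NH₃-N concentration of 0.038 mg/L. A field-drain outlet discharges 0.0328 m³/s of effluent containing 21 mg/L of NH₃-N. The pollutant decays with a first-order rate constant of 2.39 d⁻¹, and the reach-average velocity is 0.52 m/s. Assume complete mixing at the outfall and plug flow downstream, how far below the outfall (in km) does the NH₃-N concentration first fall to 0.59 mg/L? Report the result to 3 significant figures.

14.6 km

Flow-weighted average: C = (0.5210·0.03800 + 0.03280·21.00) / 0.5538 = 0.7086/0.5538 = 1.280 mg/L.
Set 1.280·exp(−k·t) = 0.59 → t = ln(1.280/0.59)/k = 27980 s = 7.774 h.
Distance = v·t = 0.52·27980 = 14550 m = 14.55 km.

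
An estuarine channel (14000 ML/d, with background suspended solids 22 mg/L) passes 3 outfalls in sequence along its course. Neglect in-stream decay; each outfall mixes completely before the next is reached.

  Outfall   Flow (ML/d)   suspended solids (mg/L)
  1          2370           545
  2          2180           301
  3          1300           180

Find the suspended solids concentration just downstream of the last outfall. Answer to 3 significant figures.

After outfall 1: Q = 14000 + 2370 = 16370 ML/d; C = (14000·22.00 + 2370·545.0)/16370 = 97.72 mg/L.
After outfall 2: Q = 16370 + 2180 = 18550 ML/d; C = (16370·97.72 + 2180·301.0)/18550 = 121.6 mg/L.
After outfall 3: Q = 18550 + 1300 = 19850 ML/d; C = (18550·121.6 + 1300·180.0)/19850 = 125.4 mg/L.

125 mg/L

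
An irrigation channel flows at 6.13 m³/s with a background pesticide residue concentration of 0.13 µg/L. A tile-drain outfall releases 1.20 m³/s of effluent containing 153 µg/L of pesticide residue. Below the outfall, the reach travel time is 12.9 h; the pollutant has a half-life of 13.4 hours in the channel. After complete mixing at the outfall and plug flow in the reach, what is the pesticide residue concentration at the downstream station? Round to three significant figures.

12.9 µg/L

Mixed concentration C = ΣQC/ΣQ = (6.130·0.1300 + 1.200·153.0) / 7.330 = 184.4/7.330 = 25.16 µg/L.
Half-life 13.4 h → k = ln 2 / 13.4 = 0.05173 h⁻¹ = 1.241 d⁻¹.
Applying C = C₀e^(−kt): 25.16 × 0.5131 = 12.91 µg/L.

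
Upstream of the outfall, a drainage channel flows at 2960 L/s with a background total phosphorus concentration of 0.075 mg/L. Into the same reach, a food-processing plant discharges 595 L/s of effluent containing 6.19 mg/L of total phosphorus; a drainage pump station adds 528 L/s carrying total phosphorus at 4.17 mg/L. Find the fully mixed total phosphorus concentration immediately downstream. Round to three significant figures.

1.50 mg/L

Mixed concentration C = ΣQC/ΣQ = (2960·0.07500 + 595.0·6.190 + 528.0·4.170) / 4083 = 6107/4083 = 1.496 mg/L.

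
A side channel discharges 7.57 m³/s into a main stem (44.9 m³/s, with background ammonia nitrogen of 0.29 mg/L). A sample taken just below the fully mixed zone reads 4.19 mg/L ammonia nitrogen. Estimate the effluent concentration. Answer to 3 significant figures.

27.3 mg/L

Mass balance: 44.90·0.2900 + 7.570·Cₑ = 52.47·4.190
→ Cₑ = (52.47·4.190 − 44.90·0.2900) / 7.570 = 27.32 mg/L.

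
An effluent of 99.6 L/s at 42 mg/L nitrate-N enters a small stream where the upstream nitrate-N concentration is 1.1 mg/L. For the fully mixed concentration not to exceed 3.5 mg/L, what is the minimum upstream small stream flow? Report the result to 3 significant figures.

1600 L/s

Set C_mix = 3.5: (Q·1.100 + 99.60·42.00) / (Q + 99.60) = 3.5
→ Q = 99.60·(42.00 − 3.5)/(3.5 − 1.100) = 1598 L/s.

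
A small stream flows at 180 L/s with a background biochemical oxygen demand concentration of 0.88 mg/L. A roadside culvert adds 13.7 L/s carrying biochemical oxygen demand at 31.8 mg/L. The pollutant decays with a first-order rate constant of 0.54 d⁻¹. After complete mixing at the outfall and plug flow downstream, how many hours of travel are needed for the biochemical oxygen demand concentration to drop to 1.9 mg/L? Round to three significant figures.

Flow-weighted average: C = (180.0·0.8800 + 13.70·31.80) / 193.7 = 594.1/193.7 = 3.067 mg/L.
3.067·exp(−k·t) = 1.9 → t = ln(3.067/1.9)/k = 76610 s = 21.28 h.

21.3 h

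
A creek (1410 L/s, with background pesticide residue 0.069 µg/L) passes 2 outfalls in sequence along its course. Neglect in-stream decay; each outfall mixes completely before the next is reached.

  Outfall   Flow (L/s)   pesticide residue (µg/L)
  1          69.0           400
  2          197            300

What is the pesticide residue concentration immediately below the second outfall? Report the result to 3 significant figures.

51.8 µg/L

Outfall 1: combined Q = 1479 L/s; C = (1410·0.06900 + 69.00·400.0)/1479 = 18.73 µg/L.
Outfall 2: combined Q = 1676 L/s; C = (1479·18.73 + 197.0·300.0)/1676 = 51.79 µg/L.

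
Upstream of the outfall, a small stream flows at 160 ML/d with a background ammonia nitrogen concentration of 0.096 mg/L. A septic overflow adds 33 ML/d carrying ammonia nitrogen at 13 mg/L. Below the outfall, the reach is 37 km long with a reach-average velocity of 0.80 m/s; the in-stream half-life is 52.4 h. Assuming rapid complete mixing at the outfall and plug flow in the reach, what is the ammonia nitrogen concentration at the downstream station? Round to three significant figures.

1.94 mg/L

Flow-weighted average: C = (160.0·0.09600 + 33.00·13.00) / 193.0 = 444.4/193.0 = 2.302 mg/L.
Travel time t = 37·1000 / 0.80 = 46250 s = 12.85 h.
Half-life 52.4 h → k = ln 2 / 52.4 = 0.01323 h⁻¹ = 0.3175 d⁻¹.
Applying C = C₀e^(−kt): 2.302 × 0.8437 = 1.943 mg/L.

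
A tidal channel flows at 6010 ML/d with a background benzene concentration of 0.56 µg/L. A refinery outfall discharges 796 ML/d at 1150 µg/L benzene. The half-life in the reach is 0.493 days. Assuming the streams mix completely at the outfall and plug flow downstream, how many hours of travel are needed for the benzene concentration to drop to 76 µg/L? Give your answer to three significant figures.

Mass balance: C = (6010·0.5600 + 796.0·1150) / 6806 = 918800/6806 = 135.0 µg/L.
Half-life 0.493 d → k = ln 2 / 0.493 = 1.406 d⁻¹.
135.0·exp(−k·t) = 76 → t = ln(135.0/76)/k = 35300 s = 9.807 h.

9.81 h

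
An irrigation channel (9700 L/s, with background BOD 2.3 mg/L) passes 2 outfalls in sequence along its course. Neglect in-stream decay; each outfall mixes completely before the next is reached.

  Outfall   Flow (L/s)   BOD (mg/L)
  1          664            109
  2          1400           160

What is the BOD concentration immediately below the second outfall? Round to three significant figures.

Outfall 1: combined Q = 10360 L/s; C = (9700·2.300 + 664.0·109.0)/10360 = 9.136 mg/L.
Outfall 2: combined Q = 11760 L/s; C = (10360·9.136 + 1400·160.0)/11760 = 27.09 mg/L.

27.1 mg/L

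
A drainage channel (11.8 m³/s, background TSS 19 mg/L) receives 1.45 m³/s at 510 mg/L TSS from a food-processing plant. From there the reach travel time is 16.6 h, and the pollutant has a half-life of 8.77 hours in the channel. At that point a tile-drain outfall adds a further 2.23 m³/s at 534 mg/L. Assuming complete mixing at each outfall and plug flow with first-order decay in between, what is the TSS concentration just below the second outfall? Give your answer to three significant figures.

93.7 mg/L

Conservation of mass: C = (11.80·19.00 + 1.450·510.0) / 13.25 = 963.7/13.25 = 72.73 mg/L; combined flow 13.25 m³/s.
Half-life 8.77 h → k = ln 2 / 8.77 = 0.07904 h⁻¹ = 1.897 d⁻¹.
After decay, C = 72.73 × e^(−kt) = 72.73 × 0.2693 = 19.59 mg/L.
Second outfall: C = (13.25·19.59 + 2.230·534.0)/15.48 = 93.69 mg/L.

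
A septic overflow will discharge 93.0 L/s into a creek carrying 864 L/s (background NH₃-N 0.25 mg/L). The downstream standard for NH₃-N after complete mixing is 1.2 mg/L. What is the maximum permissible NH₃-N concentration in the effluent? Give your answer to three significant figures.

10.0 mg/L

At the limit, (Qr·Cr + Qe·Cₑ)/(Qr + Qe) = 1.2:
Cₑ = (957.0·1.2 − 864.0·0.2500) / 93.00 = 10.03 mg/L.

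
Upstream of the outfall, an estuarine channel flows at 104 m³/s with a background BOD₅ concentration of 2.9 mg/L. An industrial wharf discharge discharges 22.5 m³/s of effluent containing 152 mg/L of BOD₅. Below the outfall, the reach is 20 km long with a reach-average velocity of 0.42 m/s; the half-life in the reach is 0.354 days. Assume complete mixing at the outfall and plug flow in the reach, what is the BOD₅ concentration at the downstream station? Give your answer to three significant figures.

Mixed concentration C = ΣQC/ΣQ = (104.0·2.900 + 22.50·152.0) / 126.5 = 3722/126.5 = 29.42 mg/L.
Travel time t = 20·1000 / 0.42 = 47620 s = 13.23 h.
Half-life 0.354 d → k = ln 2 / 0.354 = 1.958 d⁻¹.
Applying C = C₀e^(−kt): 29.42 × 0.3399 = 9.999 mg/L.

10.0 mg/L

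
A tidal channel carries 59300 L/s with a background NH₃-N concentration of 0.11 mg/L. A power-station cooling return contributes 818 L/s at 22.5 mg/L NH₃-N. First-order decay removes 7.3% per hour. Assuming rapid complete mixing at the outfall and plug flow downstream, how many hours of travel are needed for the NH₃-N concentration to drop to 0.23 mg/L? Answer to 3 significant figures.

7.78 h

Mixed concentration C = ΣQC/ΣQ = (59300·0.1100 + 818.0·22.50) / 60120 = 24930/60120 = 0.4147 mg/L.
7.3%/h lost → k = −ln(1 − 0.073) = 0.07580 h⁻¹.
0.4147·exp(−k·t) = 0.23 → t = ln(0.4147/0.23)/k = 27990 s = 7.775 h.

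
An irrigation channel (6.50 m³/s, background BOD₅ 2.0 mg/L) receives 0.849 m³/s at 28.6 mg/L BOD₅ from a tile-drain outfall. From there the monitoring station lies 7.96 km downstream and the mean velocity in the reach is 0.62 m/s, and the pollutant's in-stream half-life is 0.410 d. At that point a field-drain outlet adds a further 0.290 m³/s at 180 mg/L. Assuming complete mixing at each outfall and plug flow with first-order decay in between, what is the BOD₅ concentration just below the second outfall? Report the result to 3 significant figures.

10.6 mg/L

Conservation of mass: C = (6.500·2.000 + 0.8490·28.60) / 7.349 = 37.28/7.349 = 5.073 mg/L; combined flow 7.349 m³/s.
Travel time t = 7.96·1000 / 0.62 = 12840 s = 3.566 h.
Half-life 0.410 d → k = ln 2 / 0.410 = 1.691 d⁻¹.
First-order decay: C = 5.073·exp(−k·t) = 5.073·0.7779 = 3.946 mg/L.
Second outfall: C = (7.349·3.946 + 0.2900·180.0)/7.639 = 10.63 mg/L.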